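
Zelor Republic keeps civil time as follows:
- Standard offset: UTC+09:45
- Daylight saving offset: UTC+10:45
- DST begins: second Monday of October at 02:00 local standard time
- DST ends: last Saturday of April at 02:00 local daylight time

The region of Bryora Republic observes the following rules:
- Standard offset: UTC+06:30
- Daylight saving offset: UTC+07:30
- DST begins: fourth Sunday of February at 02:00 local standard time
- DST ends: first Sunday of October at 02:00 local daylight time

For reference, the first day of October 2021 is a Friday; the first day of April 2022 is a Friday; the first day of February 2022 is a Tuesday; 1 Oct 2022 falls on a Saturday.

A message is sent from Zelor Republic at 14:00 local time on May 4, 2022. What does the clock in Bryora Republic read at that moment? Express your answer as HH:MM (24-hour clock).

1 October 2021 is a Friday, so the first Monday is October 4 and the second is October 11.
1 April 2022 is a Friday, so Saturdays fall on 2, 9, 16, 23, 30; the last is April 30.
Daylight saving runs 11 October 2021 – 30 April 2022; May 4, 2022 is outside that window, so Zelor Republic is on standard time at UTC+09:45.
14:00 Zelor Republic − 9h45m = 04:15 UTC.
1 February 2022 is a Tuesday, so the first Sunday is February 6 and the fourth is February 27.
1 October 2022 is a Saturday, so the first Sunday is October 2.
At the standard offset (UTC+06:30), 04:15 UTC + 6h30m = 10:45 Bryora Republic standard time.
The standard-time date in Bryora Republic, May 4, 2022, falls between 27 February and 2 October, so daylight saving is in effect and Bryora Republic is at UTC+07:30.
04:15 UTC + 7h30m = 11:45 Bryora Republic.

11:45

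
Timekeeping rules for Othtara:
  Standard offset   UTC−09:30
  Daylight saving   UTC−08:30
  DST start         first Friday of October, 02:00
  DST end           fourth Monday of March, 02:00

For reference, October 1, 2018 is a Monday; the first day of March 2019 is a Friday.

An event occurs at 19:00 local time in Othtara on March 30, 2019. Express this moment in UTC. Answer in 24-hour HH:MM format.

04:30

1 October 2018 is a Monday, so the first Friday is October 5.
1 March 2019 is a Friday, so the first Monday is March 4 and the fourth is March 25.
Daylight saving runs 5 October 2018 – 25 March 2019; March 30, 2019 is outside that window, so Othtara is on standard time at UTC−09:30.
19:00 local + 9h30m = 04:30 UTC (rolling into the next day, 31 March 2019).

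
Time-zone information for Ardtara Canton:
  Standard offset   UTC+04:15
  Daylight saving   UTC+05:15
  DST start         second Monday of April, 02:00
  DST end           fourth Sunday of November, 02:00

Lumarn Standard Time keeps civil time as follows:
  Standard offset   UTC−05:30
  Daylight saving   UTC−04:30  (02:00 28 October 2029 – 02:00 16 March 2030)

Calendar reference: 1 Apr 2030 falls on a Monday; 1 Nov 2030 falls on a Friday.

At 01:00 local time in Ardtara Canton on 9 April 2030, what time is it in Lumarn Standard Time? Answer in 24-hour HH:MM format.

1 April 2030 is a Monday, so the first Monday is April 1 and the second is April 8.
1 November 2030 is a Friday, so the first Sunday is November 3 and the fourth is November 24.
9 April 2030 lies within the daylight-saving period (8 April – 24 November), so Ardtara Canton is on daylight time, UTC+05:15.
01:00 Ardtara Canton − 5h15m = 19:45 UTC (rolling into the previous day, 8 April 2030).
At the standard offset (UTC−05:30), 19:45 UTC − 5h30m = 14:15 Lumarn Standard Time standard time.
The standard-time date in Lumarn Standard Time, 8 April 2030, does not fall between 28 October 2029 and 16 March 2030, so daylight saving is not in effect and Lumarn Standard Time is at UTC−05:30.
19:45 UTC − 5h30m = 14:15 Lumarn Standard Time.

14:15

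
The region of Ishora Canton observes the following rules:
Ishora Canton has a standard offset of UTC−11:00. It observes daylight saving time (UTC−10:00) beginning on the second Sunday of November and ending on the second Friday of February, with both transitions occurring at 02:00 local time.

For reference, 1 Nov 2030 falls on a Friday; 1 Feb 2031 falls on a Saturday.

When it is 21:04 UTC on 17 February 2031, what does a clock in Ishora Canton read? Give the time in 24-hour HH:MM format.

1 November 2030 is a Friday, so the first Sunday is November 3 and the second is November 10.
1 February 2031 is a Saturday, so the first Friday is February 7 and the second is February 14.
At the standard offset (UTC−11:00), 21:04 UTC − 11h = 10:04 Ishora Canton standard time.
Daylight saving runs 10 November 2030 – 14 February 2031; the standard-time date in Ishora Canton, 17 February 2031, is outside that window, so Ishora Canton is on standard time at UTC−11:00.
21:04 UTC − 11h = 10:04 local.

10:04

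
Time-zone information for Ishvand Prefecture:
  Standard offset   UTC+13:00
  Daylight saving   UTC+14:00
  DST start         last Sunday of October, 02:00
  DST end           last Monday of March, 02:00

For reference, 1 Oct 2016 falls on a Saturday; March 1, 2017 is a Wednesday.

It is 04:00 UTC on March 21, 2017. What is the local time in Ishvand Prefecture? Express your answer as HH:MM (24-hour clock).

1 October 2016 is a Saturday, so Sundays fall on 2, 9, 16, 23, 30; the last is October 30.
1 March 2017 is a Wednesday, so Mondays fall on 6, 13, 20, 27; the last is March 27.
At the standard offset (UTC+13:00), 04:00 UTC + 13h = 17:00 Ishvand Prefecture standard time.
The standard-time date in Ishvand Prefecture, March 21, 2017, falls between 30 October 2016 and 27 March 2017, so daylight saving is in effect and Ishvand Prefecture is at UTC+14:00.
04:00 UTC + 14h = 18:00 local.

18:00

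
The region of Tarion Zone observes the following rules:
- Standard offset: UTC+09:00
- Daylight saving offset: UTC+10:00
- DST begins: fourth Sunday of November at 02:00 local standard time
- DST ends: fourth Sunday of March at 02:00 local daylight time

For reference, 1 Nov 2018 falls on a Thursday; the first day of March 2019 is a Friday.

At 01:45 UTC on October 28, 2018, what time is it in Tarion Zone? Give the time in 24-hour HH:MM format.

1 November 2018 is a Thursday, so the first Sunday is November 4 and the fourth is November 25.
1 March 2019 is a Friday, so the first Sunday is March 3 and the fourth is March 24.
At the standard offset (UTC+09:00), 01:45 UTC + 9h = 10:45 Tarion Zone standard time.
Daylight saving runs 25 November 2018 – 24 March 2019; the standard-time date in Tarion Zone, October 28, 2018, is outside that window, so Tarion Zone is on standard time at UTC+09:00.
01:45 UTC + 9h = 10:45 local.

10:45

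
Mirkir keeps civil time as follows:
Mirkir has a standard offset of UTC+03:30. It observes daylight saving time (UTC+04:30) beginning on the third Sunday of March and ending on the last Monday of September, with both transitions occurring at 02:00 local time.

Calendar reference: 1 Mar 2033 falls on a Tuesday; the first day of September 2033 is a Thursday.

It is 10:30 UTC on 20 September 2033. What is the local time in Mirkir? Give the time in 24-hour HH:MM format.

15:00

1 March 2033 is a Tuesday, so the first Sunday is March 6 and the third is March 20.
1 September 2033 is a Thursday, so Mondays fall on 5, 12, 19, 26; the last is September 26.
At the standard offset (UTC+03:30), 10:30 UTC + 3h30m = 14:00 Mirkir standard time.
The standard-time date in Mirkir, 20 September 2033, lies within the daylight-saving period (20 March – 26 September), so Mirkir is on daylight time, UTC+04:30.
10:30 UTC + 4h30m = 15:00 local.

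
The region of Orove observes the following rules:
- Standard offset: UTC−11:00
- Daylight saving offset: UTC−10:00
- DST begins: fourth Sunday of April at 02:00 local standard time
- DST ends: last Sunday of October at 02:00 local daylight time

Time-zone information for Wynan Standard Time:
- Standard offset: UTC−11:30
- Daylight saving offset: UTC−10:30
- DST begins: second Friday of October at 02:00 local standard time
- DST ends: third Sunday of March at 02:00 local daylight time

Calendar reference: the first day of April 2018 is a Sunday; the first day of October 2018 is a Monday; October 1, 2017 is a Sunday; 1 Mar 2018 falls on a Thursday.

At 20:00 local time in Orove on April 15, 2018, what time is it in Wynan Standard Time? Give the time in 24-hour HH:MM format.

1 April 2018 is a Sunday, so the first Sunday is April 1 and the fourth is April 22.
1 October 2018 is a Monday, so Sundays fall on 7, 14, 21, 28; the last is October 28.
Daylight saving runs 22 April – 28 October; April 15, 2018 is outside that window, so Orove is on standard time at UTC−11:00.
20:00 Orove + 11h = 07:00 UTC (rolling into the next day, 16 April 2018).
1 October 2017 is a Sunday, so the first Friday is October 6 and the second is October 13.
1 March 2018 is a Thursday, so the first Sunday is March 4 and the third is March 18.
At the standard offset (UTC−11:30), 07:00 UTC − 11h30m = 19:30 Wynan Standard Time standard time (rolling into the previous day, 15 April 2018).
The standard-time date in Wynan Standard Time, April 15, 2018, is outside the daylight-saving period (13 October 2017 – 18 March 2018), so Wynan Standard Time is on standard time, UTC−11:30.
07:00 UTC − 11h30m = 19:30 Wynan Standard Time (rolling into the previous day, 15 April 2018).

19:30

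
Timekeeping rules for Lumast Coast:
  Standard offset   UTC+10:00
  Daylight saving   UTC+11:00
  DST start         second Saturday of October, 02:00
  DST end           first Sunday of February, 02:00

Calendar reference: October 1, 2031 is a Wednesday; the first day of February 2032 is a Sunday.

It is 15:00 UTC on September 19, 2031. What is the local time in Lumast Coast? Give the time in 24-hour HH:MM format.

01:00

1 October 2031 is a Wednesday, so the first Saturday is October 4 and the second is October 11.
1 February 2032 is a Sunday, so the first Sunday is February 1.
At the standard offset (UTC+10:00), 15:00 UTC + 10h = 01:00 Lumast Coast standard time (rolling into the next day, 20 September 2031).
The standard-time date in Lumast Coast, September 20, 2031, does not fall between 11 October 2031 and 1 February 2032, so daylight saving is not in effect and Lumast Coast is at UTC+10:00.
15:00 UTC + 10h = 01:00 local (rolling into the next day, 20 September 2031).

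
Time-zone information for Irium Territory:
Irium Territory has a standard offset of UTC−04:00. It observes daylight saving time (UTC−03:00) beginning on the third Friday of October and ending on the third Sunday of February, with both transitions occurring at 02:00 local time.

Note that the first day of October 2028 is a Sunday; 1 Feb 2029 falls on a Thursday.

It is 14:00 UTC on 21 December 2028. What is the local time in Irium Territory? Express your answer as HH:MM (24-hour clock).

1 October 2028 is a Sunday, so the first Friday is October 6 and the third is October 20.
1 February 2029 is a Thursday, so the first Sunday is February 4 and the third is February 18.
At the standard offset (UTC−04:00), 14:00 UTC − 4h = 10:00 Irium Territory standard time.
Daylight saving runs 20 October 2028 – 18 February 2029; the standard-time date in Irium Territory, 21 December 2028, is inside that window, so Irium Territory is at UTC−03:00.
14:00 UTC − 3h = 11:00 local.

11:00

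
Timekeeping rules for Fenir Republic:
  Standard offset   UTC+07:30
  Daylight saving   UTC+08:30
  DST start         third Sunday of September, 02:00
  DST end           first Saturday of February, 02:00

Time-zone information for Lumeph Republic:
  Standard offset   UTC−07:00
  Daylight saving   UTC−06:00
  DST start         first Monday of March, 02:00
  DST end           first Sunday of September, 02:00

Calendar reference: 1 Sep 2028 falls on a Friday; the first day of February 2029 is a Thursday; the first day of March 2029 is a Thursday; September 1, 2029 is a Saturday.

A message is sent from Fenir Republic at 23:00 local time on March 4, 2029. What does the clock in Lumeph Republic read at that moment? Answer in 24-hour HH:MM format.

08:30

1 September 2028 is a Friday, so the first Sunday is September 3 and the third is September 17.
1 February 2029 is a Thursday, so the first Saturday is February 3.
March 4, 2029 is outside the daylight-saving period (17 September 2028 – 3 February 2029), so Fenir Republic is on standard time, UTC+07:30.
23:00 Fenir Republic − 7h30m = 15:30 UTC.
1 March 2029 is a Thursday, so the first Monday is March 5.
1 September 2029 is a Saturday, so the first Sunday is September 2.
At the standard offset (UTC−07:00), 15:30 UTC − 7h = 08:30 Lumeph Republic standard time.
Daylight saving runs 5 March – 2 September; the standard-time date in Lumeph Republic, March 4, 2029, is outside that window, so Lumeph Republic is on standard time at UTC−07:00.
15:30 UTC − 7h = 08:30 Lumeph Republic.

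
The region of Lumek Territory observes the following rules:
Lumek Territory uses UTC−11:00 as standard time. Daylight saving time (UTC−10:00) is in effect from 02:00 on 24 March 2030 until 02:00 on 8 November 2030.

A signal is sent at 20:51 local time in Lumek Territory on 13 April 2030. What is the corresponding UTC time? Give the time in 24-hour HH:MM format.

13 April 2030 falls between 24 March and 8 November, so daylight saving is in effect and Lumek Territory is at UTC−10:00.
20:51 local + 10h = 06:51 UTC (rolling into the next day, 14 April 2030).

06:51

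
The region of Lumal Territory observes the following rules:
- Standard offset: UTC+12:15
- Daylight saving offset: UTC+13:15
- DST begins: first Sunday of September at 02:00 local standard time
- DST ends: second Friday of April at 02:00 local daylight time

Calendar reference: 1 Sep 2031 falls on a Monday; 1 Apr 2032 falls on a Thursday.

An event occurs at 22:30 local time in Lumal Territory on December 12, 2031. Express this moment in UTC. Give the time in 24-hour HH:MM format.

1 September 2031 is a Monday, so the first Sunday is September 7.
1 April 2032 is a Thursday, so the first Friday is April 2 and the second is April 9.
Daylight saving runs 7 September 2031 – 9 April 2032; December 12, 2031 is inside that window, so Lumal Territory is at UTC+13:15.
22:30 local − 13h15m = 09:15 UTC.

09:15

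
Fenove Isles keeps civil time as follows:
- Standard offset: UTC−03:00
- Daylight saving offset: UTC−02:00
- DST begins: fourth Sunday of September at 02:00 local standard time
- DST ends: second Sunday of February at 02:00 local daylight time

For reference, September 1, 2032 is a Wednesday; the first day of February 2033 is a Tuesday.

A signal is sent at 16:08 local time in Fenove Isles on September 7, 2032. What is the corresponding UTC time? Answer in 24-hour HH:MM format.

19:08

1 September 2032 is a Wednesday, so the first Sunday is September 5 and the fourth is September 26.
1 February 2033 is a Tuesday, so the first Sunday is February 6 and the second is February 13.
September 7, 2032 is outside the daylight-saving period (26 September 2032 – 13 February 2033), so Fenove Isles is on standard time, UTC−03:00.
16:08 local + 3h = 19:08 UTC.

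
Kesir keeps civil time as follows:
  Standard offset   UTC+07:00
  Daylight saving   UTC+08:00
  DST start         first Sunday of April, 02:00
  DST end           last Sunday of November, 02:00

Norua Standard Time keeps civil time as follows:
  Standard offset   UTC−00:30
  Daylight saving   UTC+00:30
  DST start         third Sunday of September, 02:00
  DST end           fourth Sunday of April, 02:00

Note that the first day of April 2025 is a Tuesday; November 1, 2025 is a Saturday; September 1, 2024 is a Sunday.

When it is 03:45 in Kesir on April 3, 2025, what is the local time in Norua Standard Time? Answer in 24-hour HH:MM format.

21:15

1 April 2025 is a Tuesday, so the first Sunday is April 6.
1 November 2025 is a Saturday, so Sundays fall on 2, 9, 16, 23, 30; the last is November 30.
April 3, 2025 does not fall between 6 April and 30 November, so daylight saving is not in effect and Kesir is at UTC+07:00.
03:45 Kesir − 7h = 20:45 UTC (rolling into the previous day, 2 April 2025).
1 September 2024 is a Sunday, so the first Sunday is September 1 and the third is September 15.
1 April 2025 is a Tuesday, so the first Sunday is April 6 and the fourth is April 27.
At the standard offset (UTC−00:30), 20:45 UTC − 0h30m = 20:15 Norua Standard Time standard time.
Daylight saving runs 15 September 2024 – 27 April 2025; the standard-time date in Norua Standard Time, April 2, 2025, is inside that window, so Norua Standard Time is at UTC+00:30.
20:45 UTC + 0h30m = 21:15 Norua Standard Time.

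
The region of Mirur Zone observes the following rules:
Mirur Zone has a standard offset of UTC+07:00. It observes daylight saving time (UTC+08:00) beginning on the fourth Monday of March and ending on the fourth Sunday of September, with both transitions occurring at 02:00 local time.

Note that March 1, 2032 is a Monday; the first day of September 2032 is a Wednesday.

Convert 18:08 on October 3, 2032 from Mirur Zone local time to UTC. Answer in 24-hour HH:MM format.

1 March 2032 is a Monday, so the first Monday is March 1 and the fourth is March 22.
1 September 2032 is a Wednesday, so the first Sunday is September 5 and the fourth is September 26.
Daylight saving runs 22 March – 26 September; October 3, 2032 is outside that window, so Mirur Zone is on standard time at UTC+07:00.
18:08 local − 7h = 11:08 UTC.

11:08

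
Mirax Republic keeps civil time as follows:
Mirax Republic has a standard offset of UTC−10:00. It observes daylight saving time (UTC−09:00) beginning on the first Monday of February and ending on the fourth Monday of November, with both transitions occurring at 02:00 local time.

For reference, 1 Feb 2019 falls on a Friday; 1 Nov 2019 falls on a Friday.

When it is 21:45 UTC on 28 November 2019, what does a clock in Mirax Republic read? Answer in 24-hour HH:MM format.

1 February 2019 is a Friday, so the first Monday is February 4.
1 November 2019 is a Friday, so the first Monday is November 4 and the fourth is November 25.
At the standard offset (UTC−10:00), 21:45 UTC − 10h = 11:45 Mirax Republic standard time.
The standard-time date in Mirax Republic, 28 November 2019, is outside the daylight-saving period (4 February – 25 November), so Mirax Republic is on standard time, UTC−10:00.
21:45 UTC − 10h = 11:45 local.

11:45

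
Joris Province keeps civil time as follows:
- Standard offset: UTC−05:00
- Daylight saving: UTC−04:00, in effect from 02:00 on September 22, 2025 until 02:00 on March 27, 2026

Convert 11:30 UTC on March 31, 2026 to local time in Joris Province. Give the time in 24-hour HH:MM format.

06:30

At the standard offset (UTC−05:00), 11:30 UTC − 5h = 06:30 Joris Province standard time.
The standard-time date in Joris Province, March 31, 2026, does not fall between 22 September 2025 and 27 March 2026, so daylight saving is not in effect and Joris Province is at UTC−05:00.
11:30 UTC − 5h = 06:30 local.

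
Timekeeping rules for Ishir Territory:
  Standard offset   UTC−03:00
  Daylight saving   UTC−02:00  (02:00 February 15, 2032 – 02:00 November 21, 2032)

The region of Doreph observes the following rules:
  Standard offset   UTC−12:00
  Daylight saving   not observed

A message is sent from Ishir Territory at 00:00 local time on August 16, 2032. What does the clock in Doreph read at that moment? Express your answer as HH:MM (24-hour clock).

14:00

August 16, 2032 falls between 15 February and 21 November, so daylight saving is in effect and Ishir Territory is at UTC−02:00.
00:00 Ishir Territory + 2h = 02:00 UTC.
Doreph stays on UTC−12:00 all year.
02:00 UTC − 12h = 14:00 Doreph (rolling into the previous day, 15 August 2032).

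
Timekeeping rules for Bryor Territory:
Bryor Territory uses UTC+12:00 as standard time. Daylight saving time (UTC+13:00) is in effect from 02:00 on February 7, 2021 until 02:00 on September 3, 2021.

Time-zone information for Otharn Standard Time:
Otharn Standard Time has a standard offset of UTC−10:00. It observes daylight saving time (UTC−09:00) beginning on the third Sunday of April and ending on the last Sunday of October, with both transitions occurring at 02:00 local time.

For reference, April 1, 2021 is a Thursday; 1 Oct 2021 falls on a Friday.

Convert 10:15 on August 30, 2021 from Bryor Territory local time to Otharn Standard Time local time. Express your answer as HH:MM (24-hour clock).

Daylight saving runs 7 February – 3 September; August 30, 2021 is inside that window, so Bryor Territory is at UTC+13:00.
10:15 Bryor Territory − 13h = 21:15 UTC (rolling into the previous day, 29 August 2021).
1 April 2021 is a Thursday, so the first Sunday is April 4 and the third is April 18.
1 October 2021 is a Friday, so Sundays fall on 3, 10, 17, 24, 31; the last is October 31.
At the standard offset (UTC−10:00), 21:15 UTC − 10h = 11:15 Otharn Standard Time standard time.
Daylight saving runs 18 April – 31 October; the standard-time date in Otharn Standard Time, August 29, 2021, is inside that window, so Otharn Standard Time is at UTC−09:00.
21:15 UTC − 9h = 12:15 Otharn Standard Time.

12:15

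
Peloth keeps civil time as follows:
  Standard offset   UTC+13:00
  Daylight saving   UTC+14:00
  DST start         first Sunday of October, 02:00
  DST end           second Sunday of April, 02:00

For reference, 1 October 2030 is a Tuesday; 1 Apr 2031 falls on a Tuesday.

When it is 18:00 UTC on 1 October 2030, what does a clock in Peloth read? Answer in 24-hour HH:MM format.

07:00

1 October 2030 is a Tuesday, so the first Sunday is October 6.
1 April 2031 is a Tuesday, so the first Sunday is April 6 and the second is April 13.
At the standard offset (UTC+13:00), 18:00 UTC + 13h = 07:00 Peloth standard time (rolling into the next day, 2 October 2030).
Daylight saving runs 6 October 2030 – 13 April 2031; the standard-time date in Peloth, 2 October 2030, is outside that window, so Peloth is on standard time at UTC+13:00.
18:00 UTC + 13h = 07:00 local (rolling into the next day, 2 October 2030).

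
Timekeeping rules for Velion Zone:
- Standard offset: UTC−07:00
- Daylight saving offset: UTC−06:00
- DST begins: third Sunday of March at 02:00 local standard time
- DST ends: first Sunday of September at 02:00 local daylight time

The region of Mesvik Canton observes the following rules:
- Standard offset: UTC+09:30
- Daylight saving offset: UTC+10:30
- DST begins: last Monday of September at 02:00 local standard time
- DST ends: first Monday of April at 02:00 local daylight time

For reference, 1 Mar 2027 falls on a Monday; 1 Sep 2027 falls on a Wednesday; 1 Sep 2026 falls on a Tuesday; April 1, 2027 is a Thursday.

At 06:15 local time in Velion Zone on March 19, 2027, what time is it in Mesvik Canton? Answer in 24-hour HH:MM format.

23:45

1 March 2027 is a Monday, so the first Sunday is March 7 and the third is March 21.
1 September 2027 is a Wednesday, so the first Sunday is September 5.
Daylight saving runs 21 March – 5 September; March 19, 2027 is outside that window, so Velion Zone is on standard time at UTC−07:00.
06:15 Velion Zone + 7h = 13:15 UTC.
1 September 2026 is a Tuesday, so Mondays fall on 7, 14, 21, 28; the last is September 28.
1 April 2027 is a Thursday, so the first Monday is April 5.
At the standard offset (UTC+09:30), 13:15 UTC + 9h30m = 22:45 Mesvik Canton standard time.
The standard-time date in Mesvik Canton, March 19, 2027, lies within the daylight-saving period (28 September 2026 – 5 April 2027), so Mesvik Canton is on daylight time, UTC+10:30.
13:15 UTC + 10h30m = 23:45 Mesvik Canton.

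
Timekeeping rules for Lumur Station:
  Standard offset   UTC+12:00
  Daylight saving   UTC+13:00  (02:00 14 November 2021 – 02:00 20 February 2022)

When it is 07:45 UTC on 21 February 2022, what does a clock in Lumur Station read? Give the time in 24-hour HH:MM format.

19:45

At the standard offset (UTC+12:00), 07:45 UTC + 12h = 19:45 Lumur Station standard time.
Daylight saving runs 14 November 2021 – 20 February 2022; the standard-time date in Lumur Station, 21 February 2022, is outside that window, so Lumur Station is on standard time at UTC+12:00.
07:45 UTC + 12h = 19:45 local.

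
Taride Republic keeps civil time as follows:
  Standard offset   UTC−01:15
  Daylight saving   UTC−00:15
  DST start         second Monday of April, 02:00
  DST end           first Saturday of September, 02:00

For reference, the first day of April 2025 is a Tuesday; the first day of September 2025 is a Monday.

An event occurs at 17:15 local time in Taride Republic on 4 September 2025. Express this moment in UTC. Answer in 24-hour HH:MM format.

1 April 2025 is a Tuesday, so the first Monday is April 7 and the second is April 14.
1 September 2025 is a Monday, so the first Saturday is September 6.
4 September 2025 falls between 14 April and 6 September, so daylight saving is in effect and Taride Republic is at UTC−00:15.
17:15 local + 0h15m = 17:30 UTC.

17:30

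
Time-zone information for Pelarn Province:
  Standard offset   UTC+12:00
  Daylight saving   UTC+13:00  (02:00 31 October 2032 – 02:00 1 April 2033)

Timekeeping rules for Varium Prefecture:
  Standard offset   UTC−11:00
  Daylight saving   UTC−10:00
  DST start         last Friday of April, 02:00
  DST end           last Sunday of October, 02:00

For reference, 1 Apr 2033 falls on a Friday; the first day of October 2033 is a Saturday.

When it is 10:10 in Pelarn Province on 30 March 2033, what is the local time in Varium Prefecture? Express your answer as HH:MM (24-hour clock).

Daylight saving runs 31 October 2032 – 1 April 2033; 30 March 2033 is inside that window, so Pelarn Province is at UTC+13:00.
10:10 Pelarn Province − 13h = 21:10 UTC (rolling into the previous day, 29 March 2033).
1 April 2033 is a Friday, so Fridays fall on 1, 8, 15, 22, 29; the last is April 29.
1 October 2033 is a Saturday, so Sundays fall on 2, 9, 16, 23, 30; the last is October 30.
At the standard offset (UTC−11:00), 21:10 UTC − 11h = 10:10 Varium Prefecture standard time.
The standard-time date in Varium Prefecture, 29 March 2033, does not fall between 29 April and 30 October, so daylight saving is not in effect and Varium Prefecture is at UTC−11:00.
21:10 UTC − 11h = 10:10 Varium Prefecture.

10:10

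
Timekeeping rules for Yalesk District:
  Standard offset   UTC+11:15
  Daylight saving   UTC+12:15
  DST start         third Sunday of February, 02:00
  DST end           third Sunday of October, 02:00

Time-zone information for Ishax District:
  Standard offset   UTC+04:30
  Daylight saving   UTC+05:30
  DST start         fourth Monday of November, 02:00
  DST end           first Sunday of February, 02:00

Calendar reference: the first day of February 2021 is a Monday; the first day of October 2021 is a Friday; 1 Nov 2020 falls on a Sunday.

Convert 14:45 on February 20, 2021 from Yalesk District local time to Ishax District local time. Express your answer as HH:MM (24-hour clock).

1 February 2021 is a Monday, so the first Sunday is February 7 and the third is February 21.
1 October 2021 is a Friday, so the first Sunday is October 3 and the third is October 17.
February 20, 2021 does not fall between 21 February and 17 October, so daylight saving is not in effect and Yalesk District is at UTC+11:15.
14:45 Yalesk District − 11h15m = 03:30 UTC.
1 November 2020 is a Sunday, so the first Monday is November 2 and the fourth is November 23.
1 February 2021 is a Monday, so the first Sunday is February 7.
At the standard offset (UTC+04:30), 03:30 UTC + 4h30m = 08:00 Ishax District standard time.
The standard-time date in Ishax District, February 20, 2021, is outside the daylight-saving period (23 November 2020 – 7 February 2021), so Ishax District is on standard time, UTC+04:30.
03:30 UTC + 4h30m = 08:00 Ishax District.

08:00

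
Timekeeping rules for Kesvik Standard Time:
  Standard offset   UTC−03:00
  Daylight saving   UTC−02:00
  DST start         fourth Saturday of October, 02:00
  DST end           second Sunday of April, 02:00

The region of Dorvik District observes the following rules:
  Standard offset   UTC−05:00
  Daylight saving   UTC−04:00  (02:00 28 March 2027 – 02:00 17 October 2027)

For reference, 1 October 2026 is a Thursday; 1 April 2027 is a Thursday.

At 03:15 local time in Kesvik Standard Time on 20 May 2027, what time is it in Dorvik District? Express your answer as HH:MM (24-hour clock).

1 October 2026 is a Thursday, so the first Saturday is October 3 and the fourth is October 24.
1 April 2027 is a Thursday, so the first Sunday is April 4 and the second is April 11.
20 May 2027 is outside the daylight-saving period (24 October 2026 – 11 April 2027), so Kesvik Standard Time is on standard time, UTC−03:00.
03:15 Kesvik Standard Time + 3h = 06:15 UTC.
At the standard offset (UTC−05:00), 06:15 UTC − 5h = 01:15 Dorvik District standard time.
Daylight saving runs 28 March – 17 October; the standard-time date in Dorvik District, 20 May 2027, is inside that window, so Dorvik District is at UTC−04:00.
06:15 UTC − 4h = 02:15 Dorvik District.

02:15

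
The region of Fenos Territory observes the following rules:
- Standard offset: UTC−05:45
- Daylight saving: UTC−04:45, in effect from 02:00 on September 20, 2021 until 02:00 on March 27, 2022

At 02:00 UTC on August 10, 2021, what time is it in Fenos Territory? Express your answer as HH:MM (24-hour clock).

At the standard offset (UTC−05:45), 02:00 UTC − 5h45m = 20:15 Fenos Territory standard time (rolling into the previous day, 9 August 2021).
The standard-time date in Fenos Territory, August 9, 2021, is outside the daylight-saving period (20 September 2021 – 27 March 2022), so Fenos Territory is on standard time, UTC−05:45.
02:00 UTC − 5h45m = 20:15 local (rolling into the previous day, 9 August 2021).

20:15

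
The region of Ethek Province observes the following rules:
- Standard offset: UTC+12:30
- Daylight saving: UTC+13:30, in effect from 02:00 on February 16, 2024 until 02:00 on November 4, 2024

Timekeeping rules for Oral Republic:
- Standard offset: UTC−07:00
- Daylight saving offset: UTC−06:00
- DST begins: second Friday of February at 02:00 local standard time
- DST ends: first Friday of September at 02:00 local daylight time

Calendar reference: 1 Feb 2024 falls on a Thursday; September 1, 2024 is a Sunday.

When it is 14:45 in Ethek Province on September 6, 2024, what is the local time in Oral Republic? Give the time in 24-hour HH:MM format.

19:15

September 6, 2024 falls between 16 February and 4 November, so daylight saving is in effect and Ethek Province is at UTC+13:30.
14:45 Ethek Province − 13h30m = 01:15 UTC.
1 February 2024 is a Thursday, so the first Friday is February 2 and the second is February 9.
1 September 2024 is a Sunday, so the first Friday is September 6.
At the standard offset (UTC−07:00), 01:15 UTC − 7h = 18:15 Oral Republic standard time (rolling into the previous day, 5 September 2024).
The standard-time date in Oral Republic, September 5, 2024, lies within the daylight-saving period (9 February – 6 September), so Oral Republic is on daylight time, UTC−06:00.
01:15 UTC − 6h = 19:15 Oral Republic (rolling into the previous day, 5 September 2024).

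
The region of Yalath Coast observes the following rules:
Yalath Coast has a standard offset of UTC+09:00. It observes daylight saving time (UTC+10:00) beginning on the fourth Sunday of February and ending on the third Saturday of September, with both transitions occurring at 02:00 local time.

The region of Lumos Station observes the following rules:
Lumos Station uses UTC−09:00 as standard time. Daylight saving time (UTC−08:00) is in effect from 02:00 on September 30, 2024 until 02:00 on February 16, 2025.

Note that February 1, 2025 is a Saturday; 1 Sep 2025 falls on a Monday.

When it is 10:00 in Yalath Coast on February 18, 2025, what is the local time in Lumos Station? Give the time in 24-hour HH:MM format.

16:00

1 February 2025 is a Saturday, so the first Sunday is February 2 and the fourth is February 23.
1 September 2025 is a Monday, so the first Saturday is September 6 and the third is September 20.
February 18, 2025 does not fall between 23 February and 20 September, so daylight saving is not in effect and Yalath Coast is at UTC+09:00.
10:00 Yalath Coast − 9h = 01:00 UTC.
At the standard offset (UTC−09:00), 01:00 UTC − 9h = 16:00 Lumos Station standard time (rolling into the previous day, 17 February 2025).
Daylight saving runs 30 September 2024 – 16 February 2025; the standard-time date in Lumos Station, February 17, 2025, is outside that window, so Lumos Station is on standard time at UTC−09:00.
01:00 UTC − 9h = 16:00 Lumos Station (rolling into the previous day, 17 February 2025).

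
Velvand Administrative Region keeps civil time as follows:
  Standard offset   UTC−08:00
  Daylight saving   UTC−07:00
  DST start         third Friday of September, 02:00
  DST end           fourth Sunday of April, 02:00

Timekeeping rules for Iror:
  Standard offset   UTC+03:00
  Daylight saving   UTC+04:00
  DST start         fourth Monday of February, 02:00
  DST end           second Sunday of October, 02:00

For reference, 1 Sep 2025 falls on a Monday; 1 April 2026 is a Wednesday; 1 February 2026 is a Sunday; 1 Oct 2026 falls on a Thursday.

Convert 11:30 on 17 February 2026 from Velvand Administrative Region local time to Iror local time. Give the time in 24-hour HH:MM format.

21:30

1 September 2025 is a Monday, so the first Friday is September 5 and the third is September 19.
1 April 2026 is a Wednesday, so the first Sunday is April 5 and the fourth is April 26.
17 February 2026 lies within the daylight-saving period (19 September 2025 – 26 April 2026), so Velvand Administrative Region is on daylight time, UTC−07:00.
11:30 Velvand Administrative Region + 7h = 18:30 UTC.
1 February 2026 is a Sunday, so the first Monday is February 2 and the fourth is February 23.
1 October 2026 is a Thursday, so the first Sunday is October 4 and the second is October 11.
At the standard offset (UTC+03:00), 18:30 UTC + 3h = 21:30 Iror standard time.
The standard-time date in Iror, 17 February 2026, is outside the daylight-saving period (23 February – 11 October), so Iror is on standard time, UTC+03:00.
18:30 UTC + 3h = 21:30 Iror.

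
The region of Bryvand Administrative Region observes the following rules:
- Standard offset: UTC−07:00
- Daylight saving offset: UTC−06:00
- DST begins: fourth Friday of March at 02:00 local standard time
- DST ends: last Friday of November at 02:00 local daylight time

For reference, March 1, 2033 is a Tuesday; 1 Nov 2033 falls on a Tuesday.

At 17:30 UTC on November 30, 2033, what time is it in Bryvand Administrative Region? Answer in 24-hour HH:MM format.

1 March 2033 is a Tuesday, so the first Friday is March 4 and the fourth is March 25.
1 November 2033 is a Tuesday, so Fridays fall on 4, 11, 18, 25; the last is November 25.
At the standard offset (UTC−07:00), 17:30 UTC − 7h = 10:30 Bryvand Administrative Region standard time.
Daylight saving runs 25 March – 25 November; the standard-time date in Bryvand Administrative Region, November 30, 2033, is outside that window, so Bryvand Administrative Region is on standard time at UTC−07:00.
17:30 UTC − 7h = 10:30 local.

10:30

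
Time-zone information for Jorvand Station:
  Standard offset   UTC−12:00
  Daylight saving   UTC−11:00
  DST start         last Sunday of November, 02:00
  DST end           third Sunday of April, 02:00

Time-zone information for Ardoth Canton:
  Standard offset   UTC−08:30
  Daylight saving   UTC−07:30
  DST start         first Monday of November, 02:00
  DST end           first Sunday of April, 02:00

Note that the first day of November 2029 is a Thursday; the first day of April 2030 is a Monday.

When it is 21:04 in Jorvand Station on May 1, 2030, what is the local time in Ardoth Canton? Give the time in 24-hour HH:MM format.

1 November 2029 is a Thursday, so Sundays fall on 4, 11, 18, 25; the last is November 25.
1 April 2030 is a Monday, so the first Sunday is April 7 and the third is April 21.
Daylight saving runs 25 November 2029 – 21 April 2030; May 1, 2030 is outside that window, so Jorvand Station is on standard time at UTC−12:00.
21:04 Jorvand Station + 12h = 09:04 UTC (rolling into the next day, 2 May 2030).
1 November 2029 is a Thursday, so the first Monday is November 5.
1 April 2030 is a Monday, so the first Sunday is April 7.
At the standard offset (UTC−08:30), 09:04 UTC − 8h30m = 00:34 Ardoth Canton standard time.
The standard-time date in Ardoth Canton, May 2, 2030, is outside the daylight-saving period (5 November 2029 – 7 April 2030), so Ardoth Canton is on standard time, UTC−08:30.
09:04 UTC − 8h30m = 00:34 Ardoth Canton.

00:34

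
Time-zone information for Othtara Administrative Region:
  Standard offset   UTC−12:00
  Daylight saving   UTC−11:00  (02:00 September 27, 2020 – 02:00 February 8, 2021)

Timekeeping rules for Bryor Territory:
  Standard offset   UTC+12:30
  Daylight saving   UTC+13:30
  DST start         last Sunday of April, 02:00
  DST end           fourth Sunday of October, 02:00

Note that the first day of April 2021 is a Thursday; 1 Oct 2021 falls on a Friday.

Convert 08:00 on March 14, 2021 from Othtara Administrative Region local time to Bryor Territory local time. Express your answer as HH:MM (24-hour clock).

March 14, 2021 is outside the daylight-saving period (27 September 2020 – 8 February 2021), so Othtara Administrative Region is on standard time, UTC−12:00.
08:00 Othtara Administrative Region + 12h = 20:00 UTC.
1 April 2021 is a Thursday, so Sundays fall on 4, 11, 18, 25; the last is April 25.
1 October 2021 is a Friday, so the first Sunday is October 3 and the fourth is October 24.
At the standard offset (UTC+12:30), 20:00 UTC + 12h30m = 08:30 Bryor Territory standard time (rolling into the next day, 15 March 2021).
The standard-time date in Bryor Territory, March 15, 2021, is outside the daylight-saving period (25 April – 24 October), so Bryor Territory is on standard time, UTC+12:30.
20:00 UTC + 12h30m = 08:30 Bryor Territory (rolling into the next day, 15 March 2021).

08:30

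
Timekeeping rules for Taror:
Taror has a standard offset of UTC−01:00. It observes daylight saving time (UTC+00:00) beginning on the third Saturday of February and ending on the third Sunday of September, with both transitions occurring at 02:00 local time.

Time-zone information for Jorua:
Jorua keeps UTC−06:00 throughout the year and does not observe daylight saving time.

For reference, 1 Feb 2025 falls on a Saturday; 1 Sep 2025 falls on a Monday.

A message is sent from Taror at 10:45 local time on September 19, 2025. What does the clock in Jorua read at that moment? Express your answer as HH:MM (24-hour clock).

1 February 2025 is a Saturday, so the first Saturday is February 1 and the third is February 15.
1 September 2025 is a Monday, so the first Sunday is September 7 and the third is September 21.
Daylight saving runs 15 February – 21 September; September 19, 2025 is inside that window, so Taror is at UTC+00:00.
10:45 Taror − 0h = 10:45 UTC.
Jorua stays on UTC−06:00 all year.
10:45 UTC − 6h = 04:45 Jorua.

04:45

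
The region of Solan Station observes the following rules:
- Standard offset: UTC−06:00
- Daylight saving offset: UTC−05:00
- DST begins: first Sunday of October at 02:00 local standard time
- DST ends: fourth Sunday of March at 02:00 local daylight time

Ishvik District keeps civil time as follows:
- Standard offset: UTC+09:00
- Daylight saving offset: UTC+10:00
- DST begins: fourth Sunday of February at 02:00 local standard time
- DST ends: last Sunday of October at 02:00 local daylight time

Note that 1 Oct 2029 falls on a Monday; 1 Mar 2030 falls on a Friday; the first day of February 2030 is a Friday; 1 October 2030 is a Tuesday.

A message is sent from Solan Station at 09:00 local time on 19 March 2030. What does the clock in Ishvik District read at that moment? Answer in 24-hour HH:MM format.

00:00

1 October 2029 is a Monday, so the first Sunday is October 7.
1 March 2030 is a Friday, so the first Sunday is March 3 and the fourth is March 24.
Daylight saving runs 7 October 2029 – 24 March 2030; 19 March 2030 is inside that window, so Solan Station is at UTC−05:00.
09:00 Solan Station + 5h = 14:00 UTC.
1 February 2030 is a Friday, so the first Sunday is February 3 and the fourth is February 24.
1 October 2030 is a Tuesday, so Sundays fall on 6, 13, 20, 27; the last is October 27.
At the standard offset (UTC+09:00), 14:00 UTC + 9h = 23:00 Ishvik District standard time.
Daylight saving runs 24 February – 27 October; the standard-time date in Ishvik District, 19 March 2030, is inside that window, so Ishvik District is at UTC+10:00.
14:00 UTC + 10h = 00:00 Ishvik District (rolling into the next day, 20 March 2030).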